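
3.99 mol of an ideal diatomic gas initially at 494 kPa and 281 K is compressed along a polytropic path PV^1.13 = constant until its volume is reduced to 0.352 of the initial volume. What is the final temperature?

V₁ = nRT₁/P₁ = 3.99×8.314×281/494 = 18.9 L.
Polytropic n=1.13: T₂ = T₁(V₁/V₂)^(n−1) = 281×(2.84)^0.13 = 322 K; P₂ = P₁(V₁/V₂)^n = 1610 kPa.

322 K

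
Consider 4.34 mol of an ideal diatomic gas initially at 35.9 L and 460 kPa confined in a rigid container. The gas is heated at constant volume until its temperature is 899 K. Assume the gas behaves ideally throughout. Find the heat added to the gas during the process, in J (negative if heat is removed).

T₁ = P₁V₁/(nR) = 460×35.9/(4.34×8.314) = 458 K.
Isochoric: V stays 35.9 L; P/T = const ⇒ T₂ = 899 K, P₂ = 904 kPa.
W = 0 (no volume change).
ΔU = nCvΔT = 4.34×20.8×(899−458) = 39800 J.
Q = ΔU = 39800 J.

39800 J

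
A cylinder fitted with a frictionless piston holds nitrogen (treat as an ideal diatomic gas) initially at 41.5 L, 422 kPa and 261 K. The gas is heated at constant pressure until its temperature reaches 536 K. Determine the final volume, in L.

85.2 L

Isobaric: P stays 422 kPa; V/T = const ⇒ T₂ = 536 K, V₂ = 85.2 L.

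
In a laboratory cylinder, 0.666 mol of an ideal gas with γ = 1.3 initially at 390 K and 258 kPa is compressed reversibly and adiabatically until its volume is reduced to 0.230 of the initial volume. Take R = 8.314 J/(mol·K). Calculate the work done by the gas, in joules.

V₁ = nRT₁/P₁ = 0.666×8.314×390/258 = 8.37 L.
Adiabatic: TV^(γ−1) = const ⇒ T₂ = 390×(4.35)^0.300 = 606 K; PV^γ = const ⇒ P₂ = 1740 kPa.
ΔU = nCvΔT = 0.666×27.7×(606−390) = 3990 J.
Q = 0 for an adiabatic process, so W = −ΔU = -3990 J.

-3990 J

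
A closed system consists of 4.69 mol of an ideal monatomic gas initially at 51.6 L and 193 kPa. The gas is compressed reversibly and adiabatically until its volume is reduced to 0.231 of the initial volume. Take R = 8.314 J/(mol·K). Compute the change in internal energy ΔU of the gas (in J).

24700 J

T₁ = P₁V₁/(nR) = 193×51.6/(4.69×8.314) = 255 K.
Adiabatic: TV^(γ−1) = const ⇒ T₂ = 255×(4.33)^0.667 = 678 K; PV^γ = const ⇒ P₂ = 2220 kPa.
For an ideal gas ΔU = nCvΔT with Cv = (3/2)R = 12.5 J/(mol·K).
ΔU = 4.69×12.5×(678−255) = 24700 J.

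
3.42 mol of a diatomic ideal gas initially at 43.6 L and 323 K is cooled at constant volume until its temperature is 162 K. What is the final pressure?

P₁ = nRT₁/V₁ = 3.42×8.314×323/43.6 = 211 kPa.
Isochoric: V stays 43.6 L; P/T = const ⇒ T₂ = 162 K, P₂ = 106 kPa.

106 kPa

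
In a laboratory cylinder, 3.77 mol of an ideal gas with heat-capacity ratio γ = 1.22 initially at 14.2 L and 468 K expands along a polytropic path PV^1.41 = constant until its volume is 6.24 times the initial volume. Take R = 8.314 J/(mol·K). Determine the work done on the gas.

P₁ = nRT₁/V₁ = 3.77×8.314×468/14.2 = 1030 kPa.
Polytropic n=1.41: T₂ = T₁(V₁/V₂)^(n−1) = 468×(0.160)^0.41 = 221 K; P₂ = P₁(V₁/V₂)^n = 78.1 kPa.
W = (P₁V₁−P₂V₂)/(n−1) = (1030×14.2−78.1×88.6)/0.41 = 18900 J.
Work done on the gas = −W_by = -18900 J.

-18900 J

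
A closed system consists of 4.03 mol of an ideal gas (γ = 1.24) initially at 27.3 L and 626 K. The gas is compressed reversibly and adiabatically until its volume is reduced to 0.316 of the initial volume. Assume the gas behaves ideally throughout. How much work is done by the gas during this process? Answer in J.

P₁ = nRT₁/V₁ = 4.03×8.314×626/27.3 = 768 kPa.
Adiabatic: TV^(γ−1) = const ⇒ T₂ = 626×(3.16)^0.240 = 825 K; PV^γ = const ⇒ P₂ = 3210 kPa.
ΔU = nCvΔT = 4.03×34.6×(825−626) = 27800 J.
Q = 0 for an adiabatic process, so W = −ΔU = -27800 J.

-27800 J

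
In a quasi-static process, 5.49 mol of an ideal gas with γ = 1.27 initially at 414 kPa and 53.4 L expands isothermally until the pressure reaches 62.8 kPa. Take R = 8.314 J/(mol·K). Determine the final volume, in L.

352 L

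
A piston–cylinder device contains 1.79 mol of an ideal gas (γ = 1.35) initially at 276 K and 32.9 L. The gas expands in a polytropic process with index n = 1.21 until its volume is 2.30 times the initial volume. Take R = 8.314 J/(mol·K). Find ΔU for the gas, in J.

P₁ = nRT₁/V₁ = 1.79×8.314×276/32.9 = 125 kPa.
Polytropic n=1.21: T₂ = T₁(V₁/V₂)^(n−1) = 276×(0.435)^0.21 = 232 K; P₂ = P₁(V₁/V₂)^n = 45.6 kPa.
For an ideal gas ΔU = nCvΔT with Cv = R/(γ−1) = 23.8 J/(mol·K).
ΔU = 1.79×23.8×(232−276) = -1880 J.

-1880 J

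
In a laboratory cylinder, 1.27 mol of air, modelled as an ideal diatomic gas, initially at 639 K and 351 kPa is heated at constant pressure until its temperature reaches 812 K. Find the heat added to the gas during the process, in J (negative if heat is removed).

V₁ = nRT₁/P₁ = 1.27×8.314×639/351 = 19.2 L.
Isobaric: P stays 351 kPa; V/T = const ⇒ T₂ = 812 K, V₂ = 24.4 L.
W = PΔV = 351×(24.4−19.2) kPa·L = 1830 J.
ΔU = nCvΔT = 1.27×20.8×(812−639) = 4570 J.
Q = ΔU + W = nCpΔT = 6390 J.

6390 J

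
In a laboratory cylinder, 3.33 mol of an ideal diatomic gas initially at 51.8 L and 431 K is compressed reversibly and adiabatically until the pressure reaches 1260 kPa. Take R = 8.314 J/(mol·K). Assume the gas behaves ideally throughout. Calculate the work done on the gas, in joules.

18600 J

P₁ = nRT₁/V₁ = 3.33×8.314×431/51.8 = 230 kPa.
Adiabatic: T₂/T₁ = (P₂/P₁)^((γ−1)/γ) ⇒ T₂ = 431×(5.47)^0.286 = 700 K; V₂ = 15.4 L.
ΔU = nCvΔT = 3.33×20.8×(700−431) = 18600 J.
Q = 0 for an adiabatic process, so W = −ΔU = -18600 J.
Work done on the gas = −W_by = 18600 J.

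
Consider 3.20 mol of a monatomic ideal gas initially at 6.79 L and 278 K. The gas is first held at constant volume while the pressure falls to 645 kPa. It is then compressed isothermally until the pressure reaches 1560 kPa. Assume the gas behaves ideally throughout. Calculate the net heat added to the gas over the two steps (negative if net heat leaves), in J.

P₁ = nRT₁/V₁ = 3.20×8.314×278/6.79 = 1090 kPa.
Step 1 — Isochoric: V stays 6.79 L; P/T = const ⇒ T₂ = 165 K, P₂ = 645 kPa.
W = 0 (no volume change).
ΔU = nCvΔT = 3.20×12.5×(165−278) = -4520 J.
Q = ΔU = -4520 J.
State after step 1: P = 645 kPa, V = 6.79 L, T = 165 K.
Step 2 — Isothermal: T stays 165 K; PV = const ⇒ V₂ = 2.81 L, P₂ = 1560 kPa.
ΔU = 0 (ideal gas, T constant).
W = nRT ln(V₂/V₁) = 3.20×8.314×165×ln(0.413) = -3870 J.
Q = ΔU + W = -3870 J.
Net over both steps: W = -3870 J, Q = -8390 J, ΔU = -4520 J.

-8390 J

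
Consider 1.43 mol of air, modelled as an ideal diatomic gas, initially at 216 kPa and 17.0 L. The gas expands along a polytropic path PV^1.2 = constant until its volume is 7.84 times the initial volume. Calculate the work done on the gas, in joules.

-6200 J

T₁ = P₁V₁/(nR) = 216×17.0/(1.43×8.314) = 309 K.
Polytropic n=1.2: T₂ = T₁(V₁/V₂)^(n−1) = 309×(0.128)^0.20 = 205 K; P₂ = P₁(V₁/V₂)^n = 18.3 kPa.
W = (P₁V₁−P₂V₂)/(n−1) = (216×17.0−18.3×133)/0.20 = 6200 J.
Work done on the gas = −W_by = -6200 J.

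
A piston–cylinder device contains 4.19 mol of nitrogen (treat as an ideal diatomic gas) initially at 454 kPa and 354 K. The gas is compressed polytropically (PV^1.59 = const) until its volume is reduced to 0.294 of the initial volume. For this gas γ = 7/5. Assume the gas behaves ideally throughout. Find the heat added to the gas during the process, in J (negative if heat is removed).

V₁ = nRT₁/P₁ = 4.19×8.314×354/454 = 27.2 L.
Polytropic n=1.59: T₂ = T₁(V₁/V₂)^(n−1) = 354×(3.40)^0.59 = 729 K; P₂ = P₁(V₁/V₂)^n = 3180 kPa.
W = (P₁V₁−P₂V₂)/(n−1) = (454×27.2−3180×7.99)/0.59 = -22100 J.
ΔU = nCvΔT = 4.19×20.8×(729−354) = 32700 J.
Q = ΔU + W = 10500 J.

10500 J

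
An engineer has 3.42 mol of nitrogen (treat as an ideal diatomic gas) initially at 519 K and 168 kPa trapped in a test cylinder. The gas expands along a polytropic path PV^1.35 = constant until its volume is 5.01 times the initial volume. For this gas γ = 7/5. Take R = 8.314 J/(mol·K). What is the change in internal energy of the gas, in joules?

V₁ = nRT₁/P₁ = 3.42×8.314×519/168 = 87.8 L.
Polytropic n=1.35: T₂ = T₁(V₁/V₂)^(n−1) = 519×(0.200)^0.35 = 295 K; P₂ = P₁(V₁/V₂)^n = 19.1 kPa.
For an ideal gas ΔU = nCvΔT with Cv = (5/2)R = 20.8 J/(mol·K).
ΔU = 3.42×20.8×(295−519) = -15900 J.

-15900 J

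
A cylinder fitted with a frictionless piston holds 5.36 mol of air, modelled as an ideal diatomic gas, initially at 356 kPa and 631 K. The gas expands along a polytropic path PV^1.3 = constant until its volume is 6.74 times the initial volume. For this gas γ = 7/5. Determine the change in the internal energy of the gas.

-30600 J

V₁ = nRT₁/P₁ = 5.36×8.314×631/356 = 79.0 L.
Polytropic n=1.3: T₂ = T₁(V₁/V₂)^(n−1) = 631×(0.148)^0.30 = 356 K; P₂ = P₁(V₁/V₂)^n = 29.8 kPa.
For an ideal gas ΔU = nCvΔT with Cv = (5/2)R = 20.8 J/(mol·K).
ΔU = 5.36×20.8×(356−631) = -30600 J.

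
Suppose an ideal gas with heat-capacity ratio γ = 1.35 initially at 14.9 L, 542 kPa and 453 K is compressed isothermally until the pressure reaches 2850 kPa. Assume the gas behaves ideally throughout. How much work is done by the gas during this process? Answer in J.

n = P₁V₁/(RT₁) = 542×14.9/(8.314×453) = 2.14 mol.
Isothermal: T stays 453 K; PV = const ⇒ V₂ = 2.83 L, P₂ = 2850 kPa.
W = nRT ln(V₂/V₁) = 2.14×8.314×453×ln(0.190) = -13400 J.

-13400 J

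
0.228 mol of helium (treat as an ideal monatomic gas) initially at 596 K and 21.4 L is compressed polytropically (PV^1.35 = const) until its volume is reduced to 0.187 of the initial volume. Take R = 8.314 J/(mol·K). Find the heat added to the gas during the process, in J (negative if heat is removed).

-1220 J

P₁ = nRT₁/V₁ = 0.228×8.314×596/21.4 = 52.8 kPa.
Polytropic n=1.35: T₂ = T₁(V₁/V₂)^(n−1) = 596×(5.35)^0.35 = 1070 K; P₂ = P₁(V₁/V₂)^n = 508 kPa.
W = (P₁V₁−P₂V₂)/(n−1) = (52.8×21.4−508×4.00)/0.35 = -2580 J.
ΔU = nCvΔT = 0.228×12.5×(1070−596) = 1350 J.
Q = ΔU + W = -1220 J.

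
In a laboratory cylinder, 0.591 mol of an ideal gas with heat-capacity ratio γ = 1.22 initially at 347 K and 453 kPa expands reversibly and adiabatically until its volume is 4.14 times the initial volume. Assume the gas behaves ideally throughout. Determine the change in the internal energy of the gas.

-2080 J

V₁ = nRT₁/P₁ = 0.591×8.314×347/453 = 3.76 L.
Adiabatic: TV^(γ−1) = const ⇒ T₂ = 347×(0.242)^0.220 = 254 K; PV^γ = const ⇒ P₂ = 80.0 kPa.
For an ideal gas ΔU = nCvΔT with Cv = R/(γ−1) = 37.8 J/(mol·K).
ΔU = 0.591×37.8×(254−347) = -2080 J.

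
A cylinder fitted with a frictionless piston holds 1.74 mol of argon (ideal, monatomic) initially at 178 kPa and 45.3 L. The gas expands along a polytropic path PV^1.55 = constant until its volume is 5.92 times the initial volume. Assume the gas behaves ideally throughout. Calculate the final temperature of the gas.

T₁ = P₁V₁/(nR) = 178×45.3/(1.74×8.314) = 557 K.
Polytropic n=1.55: T₂ = T₁(V₁/V₂)^(n−1) = 557×(0.169)^0.55 = 210 K; P₂ = P₁(V₁/V₂)^n = 11.3 kPa.

210 K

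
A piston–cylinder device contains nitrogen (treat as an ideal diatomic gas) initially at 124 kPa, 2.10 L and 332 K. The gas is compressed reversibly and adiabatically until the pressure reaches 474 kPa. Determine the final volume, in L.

0.806 L

Adiabatic: T₂/T₁ = (P₂/P₁)^((γ−1)/γ) ⇒ T₂ = 332×(3.82)^0.286 = 487 K; V₂ = 0.806 L.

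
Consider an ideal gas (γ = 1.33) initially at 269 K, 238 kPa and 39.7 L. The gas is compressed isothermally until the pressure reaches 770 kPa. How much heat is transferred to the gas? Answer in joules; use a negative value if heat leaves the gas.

-11100 J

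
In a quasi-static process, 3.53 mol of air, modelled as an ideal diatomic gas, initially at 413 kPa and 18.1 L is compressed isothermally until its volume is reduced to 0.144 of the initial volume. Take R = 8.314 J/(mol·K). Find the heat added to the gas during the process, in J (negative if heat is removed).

-14500 J

T₁ = P₁V₁/(nR) = 413×18.1/(3.53×8.314) = 255 K.
Isothermal: T stays 255 K; PV = const ⇒ V₂ = 2.61 L, P₂ = 2870 kPa.
ΔU = 0 (ideal gas, T constant).
W = nRT ln(V₂/V₁) = 3.53×8.314×255×ln(0.144) = -14500 J.
Q = ΔU + W = -14500 J.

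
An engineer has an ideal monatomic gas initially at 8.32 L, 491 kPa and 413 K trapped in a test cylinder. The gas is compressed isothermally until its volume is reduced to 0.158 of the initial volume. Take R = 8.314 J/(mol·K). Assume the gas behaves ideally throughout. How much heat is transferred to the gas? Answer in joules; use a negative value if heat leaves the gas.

-7540 J

n = P₁V₁/(RT₁) = 491×8.32/(8.314×413) = 1.19 mol.
Isothermal: T stays 413 K; PV = const ⇒ V₂ = 1.31 L, P₂ = 3110 kPa.
ΔU = 0 (ideal gas, T constant).
W = nRT ln(V₂/V₁) = 1.19×8.314×413×ln(0.158) = -7540 J.
Q = ΔU + W = -7540 J.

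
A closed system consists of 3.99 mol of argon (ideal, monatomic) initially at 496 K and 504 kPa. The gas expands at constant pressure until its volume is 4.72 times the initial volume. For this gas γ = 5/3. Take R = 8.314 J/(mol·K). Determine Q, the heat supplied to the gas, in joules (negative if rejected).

V₁ = nRT₁/P₁ = 3.99×8.314×496/504 = 32.6 L.
Isobaric: P stays 504 kPa; V/T = const ⇒ T₂ = 2340 K, V₂ = 154 L.
W = PΔV = 504×(154−32.6) kPa·L = 61200 J.
ΔU = nCvΔT = 3.99×12.5×(2340−496) = 91800 J.
Q = ΔU + W = nCpΔT = 153000 J.

153000 J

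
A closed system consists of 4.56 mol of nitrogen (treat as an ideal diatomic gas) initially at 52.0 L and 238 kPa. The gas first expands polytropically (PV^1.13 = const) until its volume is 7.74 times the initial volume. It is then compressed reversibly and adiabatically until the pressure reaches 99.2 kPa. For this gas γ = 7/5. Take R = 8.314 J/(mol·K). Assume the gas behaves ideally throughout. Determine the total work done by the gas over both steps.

10200 J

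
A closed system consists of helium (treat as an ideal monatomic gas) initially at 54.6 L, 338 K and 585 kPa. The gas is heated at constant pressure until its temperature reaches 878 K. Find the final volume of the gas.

142 L

Isobaric: P stays 585 kPa; V/T = const ⇒ T₂ = 878 K, V₂ = 142 L.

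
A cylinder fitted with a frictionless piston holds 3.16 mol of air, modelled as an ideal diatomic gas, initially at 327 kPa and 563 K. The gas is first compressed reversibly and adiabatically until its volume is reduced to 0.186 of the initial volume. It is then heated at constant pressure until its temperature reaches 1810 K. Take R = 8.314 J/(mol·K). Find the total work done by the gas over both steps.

V₁ = nRT₁/P₁ = 3.16×8.314×563/327 = 45.2 L.
Step 1 — Adiabatic: TV^(γ−1) = const ⇒ T₂ = 563×(5.38)^0.400 = 1100 K; PV^γ = const ⇒ P₂ = 3450 kPa.
ΔU = nCvΔT = 3.16×20.8×(1100−563) = 35500 J.
Q = 0 for an adiabatic process, so W = −ΔU = -35500 J.
State after step 1: P = 3450 kPa, V = 8.41 L, T = 1100 K.
Step 2 — Isobaric: P stays 3450 kPa; V/T = const ⇒ T₂ = 1810 K, V₂ = 13.8 L.
W = PΔV = 3450×(13.8−8.41) kPa·L = 18600 J.
ΔU = nCvΔT = 3.16×20.8×(1810−1100) = 46400 J.
Q = ΔU + W = nCpΔT = 65000 J.
Net over both steps: W = -16900 J, Q = 65000 J, ΔU = 81900 J.

-16900 J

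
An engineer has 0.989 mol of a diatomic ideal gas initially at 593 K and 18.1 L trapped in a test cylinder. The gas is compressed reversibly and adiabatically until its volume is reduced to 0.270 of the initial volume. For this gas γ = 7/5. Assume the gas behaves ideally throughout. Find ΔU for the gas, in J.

8390 J

P₁ = nRT₁/V₁ = 0.989×8.314×593/18.1 = 269 kPa.
Adiabatic: TV^(γ−1) = const ⇒ T₂ = 593×(3.70)^0.400 = 1000 K; PV^γ = const ⇒ P₂ = 1680 kPa.
For an ideal gas ΔU = nCvΔT with Cv = (5/2)R = 20.8 J/(mol·K).
ΔU = 0.989×20.8×(1000−593) = 8390 J.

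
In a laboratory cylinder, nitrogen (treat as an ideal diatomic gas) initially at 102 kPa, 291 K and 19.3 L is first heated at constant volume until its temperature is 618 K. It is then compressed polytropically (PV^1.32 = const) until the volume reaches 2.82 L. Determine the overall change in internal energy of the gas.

14400 J

n = P₁V₁/(RT₁) = 102×19.3/(8.314×291) = 0.814 mol.
Step 1 — Isochoric: V stays 19.3 L; P/T = const ⇒ T₂ = 618 K, P₂ = 217 kPa.
W = 0 (no volume change).
ΔU = nCvΔT = 0.814×20.8×(618−291) = 5530 J.
Q = ΔU = 5530 J.
State after step 1: P = 217 kPa, V = 19.3 L, T = 618 K.
Step 2 — Polytropic n=1.32: T₂ = T₁(V₁/V₂)^(n−1) = 618×(6.84)^0.32 = 1140 K; P₂ = P₁(V₁/V₂)^n = 2740 kPa.
W = (P₁V₁−P₂V₂)/(n−1) = (217×19.3−2740×2.82)/0.32 = -11100 J.
ΔU = nCvΔT = 0.814×20.8×(1140−618) = 8890 J.
Q = ΔU + W = -2220 J.
Net over both steps: W = -11100 J, Q = 3310 J, ΔU = 14400 J.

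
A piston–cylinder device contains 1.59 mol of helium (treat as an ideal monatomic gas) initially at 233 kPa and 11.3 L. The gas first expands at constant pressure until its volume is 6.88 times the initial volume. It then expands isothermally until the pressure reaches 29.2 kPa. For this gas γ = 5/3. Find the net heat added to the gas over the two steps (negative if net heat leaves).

T₁ = P₁V₁/(nR) = 233×11.3/(1.59×8.314) = 199 K.
Step 1 — Isobaric: P stays 233 kPa; V/T = const ⇒ T₂ = 1370 K, V₂ = 77.7 L.
W = PΔV = 233×(77.7−11.3) kPa·L = 15500 J.
ΔU = nCvΔT = 1.59×12.5×(1370−199) = 23200 J.
Q = ΔU + W = nCpΔT = 38700 J.
State after step 1: P = 233 kPa, V = 77.7 L, T = 1370 K.
Step 2 — Isothermal: T stays 1370 K; PV = const ⇒ V₂ = 620 L, P₂ = 29.2 kPa.
ΔU = 0 (ideal gas, T constant).
W = nRT ln(V₂/V₁) = 1.59×8.314×1370×ln(7.98) = 37600 J.
Q = ΔU + W = 37600 J.
Net over both steps: W = 53100 J, Q = 76300 J, ΔU = 23200 J.

76300 J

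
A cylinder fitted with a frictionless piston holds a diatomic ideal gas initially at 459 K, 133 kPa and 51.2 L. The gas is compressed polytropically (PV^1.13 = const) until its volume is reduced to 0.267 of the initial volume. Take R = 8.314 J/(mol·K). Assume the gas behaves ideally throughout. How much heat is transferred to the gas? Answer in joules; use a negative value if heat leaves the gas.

-6620 J

n = P₁V₁/(RT₁) = 133×51.2/(8.314×459) = 1.78 mol.
Polytropic n=1.13: T₂ = T₁(V₁/V₂)^(n−1) = 459×(3.75)^0.13 = 545 K; P₂ = P₁(V₁/V₂)^n = 591 kPa.
W = (P₁V₁−P₂V₂)/(n−1) = (133×51.2−591×13.7)/0.13 = -9810 J.
ΔU = nCvΔT = 1.78×20.8×(545−459) = 3190 J.
Q = ΔU + W = -6620 J.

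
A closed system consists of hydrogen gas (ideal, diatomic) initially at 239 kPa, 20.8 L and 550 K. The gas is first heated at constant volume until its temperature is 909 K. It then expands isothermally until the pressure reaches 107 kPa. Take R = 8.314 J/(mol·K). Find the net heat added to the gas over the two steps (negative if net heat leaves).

18800 J

n = P₁V₁/(RT₁) = 239×20.8/(8.314×550) = 1.09 mol.
Step 1 — Isochoric: V stays 20.8 L; P/T = const ⇒ T₂ = 909 K, P₂ = 395 kPa.
W = 0 (no volume change).
ΔU = nCvΔT = 1.09×20.8×(909−550) = 8110 J.
Q = ΔU = 8110 J.
State after step 1: P = 395 kPa, V = 20.8 L, T = 909 K.
Step 2 — Isothermal: T stays 909 K; PV = const ⇒ V₂ = 76.8 L, P₂ = 107 kPa.
ΔU = 0 (ideal gas, T constant).
W = nRT ln(V₂/V₁) = 1.09×8.314×909×ln(3.69) = 10700 J.
Q = ΔU + W = 10700 J.
Net over both steps: W = 10700 J, Q = 18800 J, ΔU = 8110 J.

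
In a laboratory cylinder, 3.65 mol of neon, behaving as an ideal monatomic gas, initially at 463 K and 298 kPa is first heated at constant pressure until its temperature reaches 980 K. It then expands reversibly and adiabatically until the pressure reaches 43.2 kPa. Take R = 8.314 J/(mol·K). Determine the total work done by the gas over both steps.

V₁ = nRT₁/P₁ = 3.65×8.314×463/298 = 47.1 L.
Step 1 — Isobaric: P stays 298 kPa; V/T = const ⇒ T₂ = 980 K, V₂ = 99.8 L.
W = PΔV = 298×(99.8−47.1) kPa·L = 15700 J.
ΔU = nCvΔT = 3.65×12.5×(980−463) = 23500 J.
Q = ΔU + W = nCpΔT = 39200 J.
State after step 1: P = 298 kPa, V = 99.8 L, T = 980 K.
Step 2 — Adiabatic: T₂/T₁ = (P₂/P₁)^((γ−1)/γ) ⇒ T₂ = 980×(0.145)^0.400 = 453 K; V₂ = 318 L.
ΔU = nCvΔT = 3.65×12.5×(453−980) = -24000 J.
Q = 0 for an adiabatic process, so W = −ΔU = 24000 J.
Net over both steps: W = 39700 J, Q = 39200 J, ΔU = -473 J.

39700 J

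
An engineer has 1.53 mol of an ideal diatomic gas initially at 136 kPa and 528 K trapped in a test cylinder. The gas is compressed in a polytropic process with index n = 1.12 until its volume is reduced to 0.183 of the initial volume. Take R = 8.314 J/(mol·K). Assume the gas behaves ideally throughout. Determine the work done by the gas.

-12700 J

V₁ = nRT₁/P₁ = 1.53×8.314×528/136 = 49.4 L.
Polytropic n=1.12: T₂ = T₁(V₁/V₂)^(n−1) = 528×(5.46)^0.12 = 647 K; P₂ = P₁(V₁/V₂)^n = 911 kPa.
W = (P₁V₁−P₂V₂)/(n−1) = (136×49.4−911×9.04)/0.12 = -12700 J.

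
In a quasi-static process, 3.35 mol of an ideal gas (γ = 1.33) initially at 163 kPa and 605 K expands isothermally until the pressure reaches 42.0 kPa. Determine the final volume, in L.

401 L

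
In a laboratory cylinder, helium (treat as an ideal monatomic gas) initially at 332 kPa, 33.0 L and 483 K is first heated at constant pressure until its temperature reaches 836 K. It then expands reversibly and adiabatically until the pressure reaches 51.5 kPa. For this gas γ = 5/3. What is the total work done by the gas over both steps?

n = P₁V₁/(RT₁) = 332×33.0/(8.314×483) = 2.73 mol.
Step 1 — Isobaric: P stays 332 kPa; V/T = const ⇒ T₂ = 836 K, V₂ = 57.1 L.
W = PΔV = 332×(57.1−33.0) kPa·L = 8010 J.
ΔU = nCvΔT = 2.73×12.5×(836−483) = 12000 J.
Q = ΔU + W = nCpΔT = 20000 J.
State after step 1: P = 332 kPa, V = 57.1 L, T = 836 K.
Step 2 — Adiabatic: T₂/T₁ = (P₂/P₁)^((γ−1)/γ) ⇒ T₂ = 836×(0.155)^0.400 = 397 K; V₂ = 175 L.
ΔU = nCvΔT = 2.73×12.5×(397−836) = -14900 J.
Q = 0 for an adiabatic process, so W = −ΔU = 14900 J.
Net over both steps: W = 23000 J, Q = 20000 J, ΔU = -2940 J.

23000 J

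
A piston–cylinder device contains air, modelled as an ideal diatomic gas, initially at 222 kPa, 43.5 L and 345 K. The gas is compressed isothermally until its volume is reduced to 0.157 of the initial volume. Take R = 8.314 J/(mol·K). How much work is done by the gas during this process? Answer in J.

-17900 J

n = P₁V₁/(RT₁) = 222×43.5/(8.314×345) = 3.37 mol.
Isothermal: T stays 345 K; PV = const ⇒ V₂ = 6.83 L, P₂ = 1410 kPa.
W = nRT ln(V₂/V₁) = 3.37×8.314×345×ln(0.157) = -17900 J.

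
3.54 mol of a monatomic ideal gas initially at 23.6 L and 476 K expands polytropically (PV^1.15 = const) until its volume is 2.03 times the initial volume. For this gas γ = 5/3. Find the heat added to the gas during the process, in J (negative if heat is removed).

7290 J

P₁ = nRT₁/V₁ = 3.54×8.314×476/23.6 = 594 kPa.
Polytropic n=1.15: T₂ = T₁(V₁/V₂)^(n−1) = 476×(0.493)^0.15 = 428 K; P₂ = P₁(V₁/V₂)^n = 263 kPa.
W = (P₁V₁−P₂V₂)/(n−1) = (594×23.6−263×47.9)/0.15 = 9410 J.
ΔU = nCvΔT = 3.54×12.5×(428−476) = -2120 J.
Q = ΔU + W = 7290 J.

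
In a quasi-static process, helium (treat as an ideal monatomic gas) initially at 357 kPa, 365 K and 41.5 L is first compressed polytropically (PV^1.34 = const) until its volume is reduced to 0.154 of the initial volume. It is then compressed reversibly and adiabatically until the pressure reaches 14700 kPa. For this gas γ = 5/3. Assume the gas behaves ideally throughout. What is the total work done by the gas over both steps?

-64900 J

n = P₁V₁/(RT₁) = 357×41.5/(8.314×365) = 4.88 mol.
Step 1 — Polytropic n=1.34: T₂ = T₁(V₁/V₂)^(n−1) = 365×(6.49)^0.34 = 690 K; P₂ = P₁(V₁/V₂)^n = 4380 kPa.
W = (P₁V₁−P₂V₂)/(n−1) = (357×41.5−4380×6.39)/0.34 = -38700 J.
ΔU = nCvΔT = 4.88×12.5×(690−365) = 19800 J.
Q = ΔU + W = -19000 J.
State after step 1: P = 4380 kPa, V = 6.39 L, T = 690 K.
Step 2 — Adiabatic: T₂/T₁ = (P₂/P₁)^((γ−1)/γ) ⇒ T₂ = 690×(3.36)^0.400 = 1120 K; V₂ = 3.09 L.
ΔU = nCvΔT = 4.88×12.5×(1120−690) = 26200 J.
Q = 0 for an adiabatic process, so W = −ΔU = -26200 J.
Net over both steps: W = -64900 J, Q = -19000 J, ΔU = 45900 J.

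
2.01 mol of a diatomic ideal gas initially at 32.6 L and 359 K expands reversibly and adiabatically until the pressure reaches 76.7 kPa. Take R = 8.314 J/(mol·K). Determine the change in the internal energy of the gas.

-3320 J

P₁ = nRT₁/V₁ = 2.01×8.314×359/32.6 = 184 kPa.
Adiabatic: T₂/T₁ = (P₂/P₁)^((γ−1)/γ) ⇒ T₂ = 359×(0.417)^0.286 = 280 K; V₂ = 60.9 L.
For an ideal gas ΔU = nCvΔT with Cv = (5/2)R = 20.8 J/(mol·K).
ΔU = 2.01×20.8×(280−359) = -3320 J.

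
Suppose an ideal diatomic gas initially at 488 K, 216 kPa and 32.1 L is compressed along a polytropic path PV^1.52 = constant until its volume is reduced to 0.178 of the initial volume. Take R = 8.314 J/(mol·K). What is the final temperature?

Polytropic n=1.52: T₂ = T₁(V₁/V₂)^(n−1) = 488×(5.62)^0.52 = 1200 K; P₂ = P₁(V₁/V₂)^n = 2980 kPa.

1200 K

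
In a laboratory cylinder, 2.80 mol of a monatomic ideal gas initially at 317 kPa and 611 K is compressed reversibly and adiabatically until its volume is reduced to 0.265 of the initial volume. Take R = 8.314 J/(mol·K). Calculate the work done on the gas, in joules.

V₁ = nRT₁/P₁ = 2.80×8.314×611/317 = 44.9 L.
Adiabatic: TV^(γ−1) = const ⇒ T₂ = 611×(3.77)^0.667 = 1480 K; PV^γ = const ⇒ P₂ = 2900 kPa.
ΔU = nCvΔT = 2.80×12.5×(1480−611) = 30400 J.
Q = 0 for an adiabatic process, so W = −ΔU = -30400 J.
Work done on the gas = −W_by = 30400 J.

30400 J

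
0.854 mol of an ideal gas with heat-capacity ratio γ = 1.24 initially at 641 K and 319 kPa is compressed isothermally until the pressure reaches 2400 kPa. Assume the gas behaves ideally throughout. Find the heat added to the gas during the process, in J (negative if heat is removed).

-9180 J

V₁ = nRT₁/P₁ = 0.854×8.314×641/319 = 14.3 L.
Isothermal: T stays 641 K; PV = const ⇒ V₂ = 1.90 L, P₂ = 2400 kPa.
ΔU = 0 (ideal gas, T constant).
W = nRT ln(V₂/V₁) = 0.854×8.314×641×ln(0.133) = -9180 J.
Q = ΔU + W = -9180 J.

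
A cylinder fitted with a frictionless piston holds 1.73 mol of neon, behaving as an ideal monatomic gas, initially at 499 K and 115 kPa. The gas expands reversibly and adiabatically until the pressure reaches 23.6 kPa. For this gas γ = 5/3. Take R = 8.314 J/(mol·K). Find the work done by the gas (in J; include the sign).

V₁ = nRT₁/P₁ = 1.73×8.314×499/115 = 62.4 L.
Adiabatic: T₂/T₁ = (P₂/P₁)^((γ−1)/γ) ⇒ T₂ = 499×(0.205)^0.400 = 265 K; V₂ = 161 L.
ΔU = nCvΔT = 1.73×12.5×(265−499) = -5050 J.
Q = 0 for an adiabatic process, so W = −ΔU = 5050 J.

5050 J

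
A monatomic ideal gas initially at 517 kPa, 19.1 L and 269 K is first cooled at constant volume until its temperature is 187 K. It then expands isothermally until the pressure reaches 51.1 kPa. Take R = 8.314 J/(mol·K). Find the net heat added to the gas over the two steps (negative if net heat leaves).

8880 J

n = P₁V₁/(RT₁) = 517×19.1/(8.314×269) = 4.42 mol.
Step 1 — Isochoric: V stays 19.1 L; P/T = const ⇒ T₂ = 187 K, P₂ = 359 kPa.
W = 0 (no volume change).
ΔU = nCvΔT = 4.42×12.5×(187−269) = -4520 J.
Q = ΔU = -4520 J.
State after step 1: P = 359 kPa, V = 19.1 L, T = 187 K.
Step 2 — Isothermal: T stays 187 K; PV = const ⇒ V₂ = 134 L, P₂ = 51.1 kPa.
ΔU = 0 (ideal gas, T constant).
W = nRT ln(V₂/V₁) = 4.42×8.314×187×ln(7.03) = 13400 J.
Q = ΔU + W = 13400 J.
Net over both steps: W = 13400 J, Q = 8880 J, ΔU = -4520 J.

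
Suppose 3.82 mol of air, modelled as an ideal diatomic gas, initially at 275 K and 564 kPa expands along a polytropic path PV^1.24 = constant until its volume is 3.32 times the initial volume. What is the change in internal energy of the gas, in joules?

-5460 J

V₁ = nRT₁/P₁ = 3.82×8.314×275/564 = 15.5 L.
Polytropic n=1.24: T₂ = T₁(V₁/V₂)^(n−1) = 275×(0.301)^0.24 = 206 K; P₂ = P₁(V₁/V₂)^n = 127 kPa.
For an ideal gas ΔU = nCvΔT with Cv = (5/2)R = 20.8 J/(mol·K).
ΔU = 3.82×20.8×(206−275) = -5460 J.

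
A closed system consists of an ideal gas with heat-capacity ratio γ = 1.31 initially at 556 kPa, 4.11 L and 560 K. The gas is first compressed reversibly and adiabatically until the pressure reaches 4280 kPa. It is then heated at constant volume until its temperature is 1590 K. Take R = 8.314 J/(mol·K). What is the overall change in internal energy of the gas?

13600 J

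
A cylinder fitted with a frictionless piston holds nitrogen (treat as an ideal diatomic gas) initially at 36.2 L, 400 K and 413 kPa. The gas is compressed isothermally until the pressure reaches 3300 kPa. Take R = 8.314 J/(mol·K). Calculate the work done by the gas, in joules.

n = P₁V₁/(RT₁) = 413×36.2/(8.314×400) = 4.50 mol.
Isothermal: T stays 400 K; PV = const ⇒ V₂ = 4.53 L, P₂ = 3300 kPa.
W = nRT ln(V₂/V₁) = 4.50×8.314×400×ln(0.125) = -31100 J.

-31100 J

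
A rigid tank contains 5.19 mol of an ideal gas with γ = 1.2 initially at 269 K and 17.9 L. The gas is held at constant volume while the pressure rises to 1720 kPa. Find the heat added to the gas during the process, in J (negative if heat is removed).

P₁ = nRT₁/V₁ = 5.19×8.314×269/17.9 = 648 kPa.
Isochoric: V stays 17.9 L; P/T = const ⇒ T₂ = 714 K, P₂ = 1720 kPa.
W = 0 (no volume change).
ΔU = nCvΔT = 5.19×41.6×(714−269) = 95900 J.
Q = ΔU = 95900 J.

95900 J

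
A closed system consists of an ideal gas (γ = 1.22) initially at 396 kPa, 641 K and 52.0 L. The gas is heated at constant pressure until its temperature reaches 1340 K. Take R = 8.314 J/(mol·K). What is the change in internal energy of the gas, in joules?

n = P₁V₁/(RT₁) = 396×52.0/(8.314×641) = 3.86 mol.
Isobaric: P stays 396 kPa; V/T = const ⇒ T₂ = 1340 K, V₂ = 109 L.
For an ideal gas ΔU = nCvΔT with Cv = R/(γ−1) = 37.8 J/(mol·K).
ΔU = 3.86×37.8×(1340−641) = 102000 J.

102000 J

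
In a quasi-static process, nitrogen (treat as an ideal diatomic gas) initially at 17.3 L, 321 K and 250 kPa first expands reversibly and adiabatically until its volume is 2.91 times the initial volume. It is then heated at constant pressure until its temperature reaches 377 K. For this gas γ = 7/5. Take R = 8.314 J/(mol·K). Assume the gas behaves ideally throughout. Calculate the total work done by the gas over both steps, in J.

n = P₁V₁/(RT₁) = 250×17.3/(8.314×321) = 1.62 mol.
Step 1 — Adiabatic: TV^(γ−1) = const ⇒ T₂ = 321×(0.344)^0.400 = 209 K; PV^γ = const ⇒ P₂ = 56.0 kPa.
ΔU = nCvΔT = 1.62×20.8×(209−321) = -3760 J.
Q = 0 for an adiabatic process, so W = −ΔU = 3760 J.
State after step 1: P = 56.0 kPa, V = 50.3 L, T = 209 K.
Step 2 — Isobaric: P stays 56.0 kPa; V/T = const ⇒ T₂ = 377 K, V₂ = 90.6 L.
W = PΔV = 56.0×(90.6−50.3) kPa·L = 2260 J.
ΔU = nCvΔT = 1.62×20.8×(377−209) = 5650 J.
Q = ΔU + W = nCpΔT = 7900 J.
Net over both steps: W = 6020 J, Q = 7900 J, ΔU = 1890 J.

6020 J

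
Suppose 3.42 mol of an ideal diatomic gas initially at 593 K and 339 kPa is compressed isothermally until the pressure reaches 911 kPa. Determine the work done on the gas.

16700 J

V₁ = nRT₁/P₁ = 3.42×8.314×593/339 = 49.7 L.
Isothermal: T stays 593 K; PV = const ⇒ V₂ = 18.5 L, P₂ = 911 kPa.
W = nRT ln(V₂/V₁) = 3.42×8.314×593×ln(0.372) = -16700 J.
Work done on the gas = −W_by = 16700 J.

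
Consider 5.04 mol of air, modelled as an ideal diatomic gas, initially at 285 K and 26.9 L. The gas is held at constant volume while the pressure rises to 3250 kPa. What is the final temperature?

2090 K

P₁ = nRT₁/V₁ = 5.04×8.314×285/26.9 = 444 kPa.
Isochoric: V stays 26.9 L; P/T = const ⇒ T₂ = 2090 K, P₂ = 3250 kPa.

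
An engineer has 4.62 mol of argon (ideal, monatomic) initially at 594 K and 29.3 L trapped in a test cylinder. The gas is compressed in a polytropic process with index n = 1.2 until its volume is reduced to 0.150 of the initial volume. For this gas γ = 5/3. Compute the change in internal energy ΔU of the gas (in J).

15800 J

P₁ = nRT₁/V₁ = 4.62×8.314×594/29.3 = 779 kPa.
Polytropic n=1.2: T₂ = T₁(V₁/V₂)^(n−1) = 594×(6.67)^0.20 = 868 K; P₂ = P₁(V₁/V₂)^n = 7590 kPa.
For an ideal gas ΔU = nCvΔT with Cv = (3/2)R = 12.5 J/(mol·K).
ΔU = 4.62×12.5×(868−594) = 15800 J.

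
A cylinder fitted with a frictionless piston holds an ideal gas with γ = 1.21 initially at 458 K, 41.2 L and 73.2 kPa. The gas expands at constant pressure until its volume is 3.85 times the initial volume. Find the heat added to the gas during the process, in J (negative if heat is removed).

n = P₁V₁/(RT₁) = 73.2×41.2/(8.314×458) = 0.792 mol.
Isobaric: P stays 73.2 kPa; V/T = const ⇒ T₂ = 1760 K, V₂ = 159 L.
W = PΔV = 73.2×(159−41.2) kPa·L = 8600 J.
ΔU = nCvΔT = 0.792×39.6×(1760−458) = 40900 J.
Q = ΔU + W = nCpΔT = 49500 J.

49500 J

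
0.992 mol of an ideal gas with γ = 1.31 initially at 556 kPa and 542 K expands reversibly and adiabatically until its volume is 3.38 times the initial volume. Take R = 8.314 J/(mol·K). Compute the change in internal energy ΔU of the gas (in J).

-4530 J

V₁ = nRT₁/P₁ = 0.992×8.314×542/556 = 8.04 L.
Adiabatic: TV^(γ−1) = const ⇒ T₂ = 542×(0.296)^0.310 = 372 K; PV^γ = const ⇒ P₂ = 113 kPa.
For an ideal gas ΔU = nCvΔT with Cv = R/(γ−1) = 26.8 J/(mol·K).
ΔU = 0.992×26.8×(372−542) = -4530 J.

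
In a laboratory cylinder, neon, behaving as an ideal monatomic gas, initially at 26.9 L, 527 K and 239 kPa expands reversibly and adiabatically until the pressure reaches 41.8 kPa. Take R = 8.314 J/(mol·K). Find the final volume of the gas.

Adiabatic: T₂/T₁ = (P₂/P₁)^((γ−1)/γ) ⇒ T₂ = 527×(0.175)^0.400 = 262 K; V₂ = 76.6 L.

76.6 L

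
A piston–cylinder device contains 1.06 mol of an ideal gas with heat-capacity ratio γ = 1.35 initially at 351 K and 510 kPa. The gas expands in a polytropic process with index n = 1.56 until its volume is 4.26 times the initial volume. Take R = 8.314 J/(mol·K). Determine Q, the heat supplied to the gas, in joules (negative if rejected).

-1840 J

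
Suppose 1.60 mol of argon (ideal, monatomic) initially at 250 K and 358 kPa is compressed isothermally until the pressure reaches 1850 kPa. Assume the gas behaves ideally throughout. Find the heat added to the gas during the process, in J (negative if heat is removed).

-5460 J

V₁ = nRT₁/P₁ = 1.60×8.314×250/358 = 9.29 L.
Isothermal: T stays 250 K; PV = const ⇒ V₂ = 1.80 L, P₂ = 1850 kPa.
ΔU = 0 (ideal gas, T constant).
W = nRT ln(V₂/V₁) = 1.60×8.314×250×ln(0.194) = -5460 J.
Q = ΔU + W = -5460 J.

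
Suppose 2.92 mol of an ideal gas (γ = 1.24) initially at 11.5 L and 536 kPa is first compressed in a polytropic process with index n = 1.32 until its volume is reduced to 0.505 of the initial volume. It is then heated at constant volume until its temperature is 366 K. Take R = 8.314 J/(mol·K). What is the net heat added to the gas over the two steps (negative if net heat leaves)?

6630 J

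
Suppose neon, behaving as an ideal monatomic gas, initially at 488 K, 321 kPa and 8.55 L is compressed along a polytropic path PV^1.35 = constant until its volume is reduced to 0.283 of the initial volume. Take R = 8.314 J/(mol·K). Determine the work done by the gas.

n = P₁V₁/(RT₁) = 321×8.55/(8.314×488) = 0.676 mol.
Polytropic n=1.35: T₂ = T₁(V₁/V₂)^(n−1) = 488×(3.53)^0.35 = 759 K; P₂ = P₁(V₁/V₂)^n = 1760 kPa.
W = (P₁V₁−P₂V₂)/(n−1) = (321×8.55−1760×2.42)/0.35 = -4360 J.

-4360 J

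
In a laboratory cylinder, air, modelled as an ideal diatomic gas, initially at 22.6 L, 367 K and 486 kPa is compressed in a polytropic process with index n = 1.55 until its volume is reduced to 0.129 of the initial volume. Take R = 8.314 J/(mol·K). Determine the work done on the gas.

n = P₁V₁/(RT₁) = 486×22.6/(8.314×367) = 3.60 mol.
Polytropic n=1.55: T₂ = T₁(V₁/V₂)^(n−1) = 367×(7.75)^0.55 = 1130 K; P₂ = P₁(V₁/V₂)^n = 11600 kPa.
W = (P₁V₁−P₂V₂)/(n−1) = (486×22.6−11600×2.92)/0.55 = -41600 J.
Work done on the gas = −W_by = 41600 J.

41600 J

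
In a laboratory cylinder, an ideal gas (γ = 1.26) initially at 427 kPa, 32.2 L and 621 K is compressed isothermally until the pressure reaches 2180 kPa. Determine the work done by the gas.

-22400 J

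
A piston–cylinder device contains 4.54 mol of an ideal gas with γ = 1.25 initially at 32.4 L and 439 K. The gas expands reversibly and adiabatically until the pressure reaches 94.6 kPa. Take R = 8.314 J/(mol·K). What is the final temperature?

P₁ = nRT₁/V₁ = 4.54×8.314×439/32.4 = 511 kPa.
Adiabatic: T₂/T₁ = (P₂/P₁)^((γ−1)/γ) ⇒ T₂ = 439×(0.185)^0.200 = 313 K; V₂ = 125 L.

313 K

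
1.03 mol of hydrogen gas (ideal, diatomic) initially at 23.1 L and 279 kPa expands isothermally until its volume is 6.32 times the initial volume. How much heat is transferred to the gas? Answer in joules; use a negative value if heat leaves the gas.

11900 J

T₁ = P₁V₁/(nR) = 279×23.1/(1.03×8.314) = 753 K.
Isothermal: T stays 753 K; PV = const ⇒ V₂ = 146 L, P₂ = 44.1 kPa.
ΔU = 0 (ideal gas, T constant).
W = nRT ln(V₂/V₁) = 1.03×8.314×753×ln(6.32) = 11900 J.
Q = ΔU + W = 11900 J.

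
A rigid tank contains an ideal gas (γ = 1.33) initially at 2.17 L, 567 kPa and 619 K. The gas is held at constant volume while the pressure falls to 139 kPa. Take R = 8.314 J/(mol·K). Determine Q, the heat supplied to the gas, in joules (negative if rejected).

-2810 J

n = P₁V₁/(RT₁) = 567×2.17/(8.314×619) = 0.239 mol.
Isochoric: V stays 2.17 L; P/T = const ⇒ T₂ = 152 K, P₂ = 139 kPa.
W = 0 (no volume change).
ΔU = nCvΔT = 0.239×25.2×(152−619) = -2810 J.
Q = ΔU = -2810 J.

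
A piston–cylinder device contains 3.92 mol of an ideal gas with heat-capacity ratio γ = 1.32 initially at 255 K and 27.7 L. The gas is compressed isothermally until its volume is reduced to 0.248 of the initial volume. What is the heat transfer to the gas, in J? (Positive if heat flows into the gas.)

P₁ = nRT₁/V₁ = 3.92×8.314×255/27.7 = 300 kPa.
Isothermal: T stays 255 K; PV = const ⇒ V₂ = 6.87 L, P₂ = 1210 kPa.
ΔU = 0 (ideal gas, T constant).
W = nRT ln(V₂/V₁) = 3.92×8.314×255×ln(0.248) = -11600 J.
Q = ΔU + W = -11600 J.

-11600 J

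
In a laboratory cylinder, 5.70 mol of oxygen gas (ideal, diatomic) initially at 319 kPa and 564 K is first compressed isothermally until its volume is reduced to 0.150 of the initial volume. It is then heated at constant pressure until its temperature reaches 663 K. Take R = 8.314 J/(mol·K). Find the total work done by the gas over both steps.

V₁ = nRT₁/P₁ = 5.70×8.314×564/319 = 83.8 L.
Step 1 — Isothermal: T stays 564 K; PV = const ⇒ V₂ = 12.6 L, P₂ = 2130 kPa.
ΔU = 0 (ideal gas, T constant).
W = nRT ln(V₂/V₁) = 5.70×8.314×564×ln(0.150) = -50700 J.
Q = ΔU + W = -50700 J.
State after step 1: P = 2130 kPa, V = 12.6 L, T = 564 K.
Step 2 — Isobaric: P stays 2130 kPa; V/T = const ⇒ T₂ = 663 K, V₂ = 14.8 L.
W = PΔV = 2130×(14.8−12.6) kPa·L = 4690 J.
ΔU = nCvΔT = 5.70×20.8×(663−564) = 11700 J.
Q = ΔU + W = nCpΔT = 16400 J.
Net over both steps: W = -46000 J, Q = -34300 J, ΔU = 11700 J.

-46000 J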